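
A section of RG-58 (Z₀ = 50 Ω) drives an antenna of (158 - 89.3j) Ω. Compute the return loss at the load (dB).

RL ≈ 4.16 dB

Γ = (108 − j89.3)/(208 − j89.3), |Γ| = 0.619
RL = −20·log₁₀|Γ| = −20·log₁₀(0.619)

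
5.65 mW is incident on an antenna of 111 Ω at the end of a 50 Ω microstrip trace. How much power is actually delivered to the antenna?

Γ = (111 − 50)/(111 + 50) = 0.379
|Γ|² = 0.144
P_refl = |Γ|²·P_inc = 0.811 mW, P_del = (1 − |Γ|²)·P_inc = 4.84 mW

P_delivered ≈ 4.84 mW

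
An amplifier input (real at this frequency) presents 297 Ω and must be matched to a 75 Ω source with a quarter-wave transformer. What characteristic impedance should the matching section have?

Z_qwt = √(Z_0·R_L) = √(75 × 297) = √22280

Z_qwt ≈ 149 Ω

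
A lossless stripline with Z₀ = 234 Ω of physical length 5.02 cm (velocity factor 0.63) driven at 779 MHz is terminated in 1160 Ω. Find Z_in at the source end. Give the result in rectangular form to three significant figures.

Z_in ≈ 50.7 − j62.1 Ω

λ = v/f = 0.63·c / 779 MHz = 0.243 m
βl = 2π·l/λ = 2π × 0.207 = 74.5°
tan(βl) = tan(74.5°) = 3.6
Z_in = Z_0·(Z_L + jZ_0·tanβl)/(Z_0 + jZ_L·tanβl)
     = 234·(1160 + j843)/(234 + j4180)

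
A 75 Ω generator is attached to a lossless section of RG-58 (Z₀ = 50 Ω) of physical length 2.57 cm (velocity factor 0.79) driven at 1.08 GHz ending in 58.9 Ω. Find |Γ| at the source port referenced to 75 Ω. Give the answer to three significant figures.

λ = v/f = 0.79·c / 1.08 GHz = 0.219 m
βl = 2π·l/λ = 2π × 0.117 = 42.2°
tan(βl) = 0.906
Z_in = Z_0·(Z_L + jZ_0·tanβl)/(Z_0 + jZ_L·tanβl) = 50.1 − j8.21 Ω
Γ_s = (Z_in − Z_s)/(Z_in + Z_s) = (-24.9 − j8.21)/(125 − j8.21), |Γ_s| = 0.209

|Γ| ≈ 0.209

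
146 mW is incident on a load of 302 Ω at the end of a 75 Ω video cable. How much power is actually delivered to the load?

Γ = (302 − 75)/(302 + 75) = 0.602
|Γ|² = 0.363
P_refl = |Γ|²·P_inc = 52.9 mW, P_del = (1 − |Γ|²)·P_inc = 93.1 mW

P_delivered ≈ 93.1 mW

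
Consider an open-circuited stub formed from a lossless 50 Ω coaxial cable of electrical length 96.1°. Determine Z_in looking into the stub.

tan(βl) = -9.36
For an open-circuited stub, Z_in = −jZ_0·cot(βl) = −jZ_0/tan(βl)

Z_in ≈ +j5.34 Ω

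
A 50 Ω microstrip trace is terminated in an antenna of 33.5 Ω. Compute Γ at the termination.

Γ = -0.198

Γ = (Z_L − Z_0)/(Z_L + Z_0) = (33.5 − 50)/(33.5 + 50) = -16.5/83.5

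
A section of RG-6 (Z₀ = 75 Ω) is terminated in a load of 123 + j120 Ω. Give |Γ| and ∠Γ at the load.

Γ ≈ 0.558 ∠ 37°

Γ = (Z_L − Z_0)/(Z_L + Z_0) = (48 + j120)/(198 + j120)
|Γ| = 129/232 = 0.558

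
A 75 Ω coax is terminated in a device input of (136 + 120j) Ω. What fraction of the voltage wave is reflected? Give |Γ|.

|Γ| ≈ 0.555

Γ = (Z_L − Z_0)/(Z_L + Z_0) = (61 + j120)/(211 + j120)
|Γ| = 135/243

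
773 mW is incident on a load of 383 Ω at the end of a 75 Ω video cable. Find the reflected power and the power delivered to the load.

Γ = (383 − 75)/(383 + 75) = 0.672
|Γ|² = 0.452
P_refl = |Γ|²·P_inc = 350 mW, P_del = (1 − |Γ|²)·P_inc = 423 mW

P_reflected ≈ 350 mW; P_delivered ≈ 423 mW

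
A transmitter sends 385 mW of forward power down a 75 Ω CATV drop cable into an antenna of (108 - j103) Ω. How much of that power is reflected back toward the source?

|Γ| = |(33 − j103)/(183 − j103)| = 0.515
|Γ|² = 0.265
P_refl = |Γ|²·P_inc = 102 mW, P_del = (1 − |Γ|²)·P_inc = 283 mW

P_reflected ≈ 102 mW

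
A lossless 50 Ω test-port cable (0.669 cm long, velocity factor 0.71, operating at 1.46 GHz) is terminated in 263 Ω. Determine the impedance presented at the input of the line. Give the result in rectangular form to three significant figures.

λ = v/f = 0.71·c / 1.46 GHz = 0.146 m
βl = 2π·l/λ = 2π × 0.0459 = 16.5°
tan(βl) = tan(16.5°) = 0.296
Z_in = Z_0·(Z_L + jZ_0·tanβl)/(Z_0 + jZ_L·tanβl)
     = 50·(263 + j14.8)/(50 + j77.9)

Z_in ≈ 83.4 − j115 Ω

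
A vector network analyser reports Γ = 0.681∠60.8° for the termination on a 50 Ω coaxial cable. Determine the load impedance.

Z_L ≈ 33.5 + j74.4 Ω

Z_L = Z_0·(1 + Γ)/(1 − Γ) = 50·(1.33 + j0.594)/(0.668 − j0.594)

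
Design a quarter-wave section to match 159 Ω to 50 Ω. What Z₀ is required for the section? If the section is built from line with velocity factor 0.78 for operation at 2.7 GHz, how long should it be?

Z_qwt = √(Z_0·R_L) = √(50 × 159) = √7950
λ = 0.78·c/f = 0.0867 m, so l = λ/4 = 0.0217 m

Z_qwt ≈ 89.2 Ω; length ≈ 2.17 cm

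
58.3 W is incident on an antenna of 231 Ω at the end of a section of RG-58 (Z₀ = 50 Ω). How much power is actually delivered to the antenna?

Γ = (231 − 50)/(231 + 50) = 0.644
|Γ|² = 0.415
P_refl = |Γ|²·P_inc = 24.2 W, P_del = (1 − |Γ|²)·P_inc = 34.1 W

P_delivered ≈ 34.1 W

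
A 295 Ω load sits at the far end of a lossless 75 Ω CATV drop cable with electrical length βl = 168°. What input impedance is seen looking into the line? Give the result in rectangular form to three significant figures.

Z_in ≈ 181 + j136 Ω

tan(βl) = tan(168°) = -0.213
Z_in = Z_0·(Z_L + jZ_0·tanβl)/(Z_0 + jZ_L·tanβl)
     = 75·(295 − j15.9)/(75 − j62.7)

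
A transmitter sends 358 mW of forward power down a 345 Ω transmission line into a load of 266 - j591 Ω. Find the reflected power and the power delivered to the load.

P_reflected ≈ 176 mW; P_delivered ≈ 182 mW

|Γ| = |(-79 − j591)/(611 − j591)| = 0.701
|Γ|² = 0.492
P_refl = |Γ|²·P_inc = 176 mW, P_del = (1 − |Γ|²)·P_inc = 182 mW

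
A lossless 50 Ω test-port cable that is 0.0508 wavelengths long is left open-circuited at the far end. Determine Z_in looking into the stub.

Z_in ≈ −j151 Ω

βl = 2π × 0.0508 = 18.3°
tan(βl) = 0.33
For an open-circuited stub, Z_in = −jZ_0·cot(βl) = −jZ_0/tan(βl)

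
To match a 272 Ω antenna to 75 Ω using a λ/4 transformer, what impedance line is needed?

Z_qwt ≈ 143 Ω

Z_qwt = √(Z_0·R_L) = √(75 × 272) = √20400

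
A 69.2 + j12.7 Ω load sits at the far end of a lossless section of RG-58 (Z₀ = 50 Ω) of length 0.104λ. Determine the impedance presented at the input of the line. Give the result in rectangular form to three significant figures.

Z_in ≈ 62 − j18.2 Ω

βl = 2π × 0.104 = 37.4°
tan(βl) = tan(37.4°) = 0.766
Z_in = Z_0·(Z_L + jZ_0·tanβl)/(Z_0 + jZ_L·tanβl)
     = 50·(69.2 + j51)/(40.3 + j53)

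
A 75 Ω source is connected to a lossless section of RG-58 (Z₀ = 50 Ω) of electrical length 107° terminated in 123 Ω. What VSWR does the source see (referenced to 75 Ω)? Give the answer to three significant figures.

VSWR ≈ 3.53

tan(βl) = -3.27
Z_in = Z_0·(Z_L + jZ_0·tanβl)/(Z_0 + jZ_L·tanβl) = 21.9 + j12.6 Ω
Γ_s = (Z_in − Z_s)/(Z_in + Z_s) = (-53.1 + j12.6)/(96.9 + j12.6), |Γ_s| = 0.559
VSWR = (1 + |Γ_s|)/(1 − |Γ_s|)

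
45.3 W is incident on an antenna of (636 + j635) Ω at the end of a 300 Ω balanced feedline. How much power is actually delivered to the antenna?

|Γ| = |(336 + j635)/(936 + j635)| = 0.635
|Γ|² = 0.403
P_refl = |Γ|²·P_inc = 18.3 W, P_del = (1 − |Γ|²)·P_inc = 27 W

P_delivered ≈ 27 W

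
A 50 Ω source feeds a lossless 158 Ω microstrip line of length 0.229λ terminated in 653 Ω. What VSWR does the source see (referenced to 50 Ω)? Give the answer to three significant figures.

VSWR ≈ 1.66

βl = 2π × 0.229 = 82.4°
tan(βl) = 7.53
Z_in = Z_0·(Z_L + jZ_0·tanβl)/(Z_0 + jZ_L·tanβl) = 38.9 − j19.7 Ω
Γ_s = (Z_in − Z_s)/(Z_in + Z_s) = (-11.1 − j19.7)/(88.9 − j19.7), |Γ_s| = 0.249
VSWR = (1 + |Γ_s|)/(1 − |Γ_s|)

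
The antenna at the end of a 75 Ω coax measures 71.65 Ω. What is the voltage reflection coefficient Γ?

Γ = (Z_L − Z_0)/(Z_L + Z_0) = (71.65 − 75)/(71.65 + 75) = -3.35/146.7

Γ = -0.0228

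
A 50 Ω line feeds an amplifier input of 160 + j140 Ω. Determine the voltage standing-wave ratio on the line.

Γ = (Z_L − Z_0)/(Z_L + Z_0) = (110 + j140)/(210 + j140)
|Γ| = 178/252 = 0.705
VSWR = (1 + |Γ|)/(1 − |Γ|) = 1.71/0.295

VSWR ≈ 5.79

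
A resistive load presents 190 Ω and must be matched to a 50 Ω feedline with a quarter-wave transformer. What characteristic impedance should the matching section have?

Z_qwt = √(Z_0·R_L) = √(50 × 190) = √9500

Z_qwt ≈ 97.5 Ω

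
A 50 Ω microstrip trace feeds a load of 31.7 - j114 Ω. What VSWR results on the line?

VSWR ≈ 10.3

Γ = (Z_L − Z_0)/(Z_L + Z_0) = (-18.3 − j114)/(81.7 − j114)
|Γ| = 115/140 = 0.823
VSWR = (1 + |Γ|)/(1 − |Γ|) = 1.82/0.177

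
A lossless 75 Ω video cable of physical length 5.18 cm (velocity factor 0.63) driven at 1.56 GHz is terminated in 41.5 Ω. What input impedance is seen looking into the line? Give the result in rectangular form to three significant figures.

Z_in ≈ 47.9 − j23.7 Ω

λ = v/f = 0.63·c / 1.56 GHz = 0.121 m
βl = 2π·l/λ = 2π × 0.428 = 154°
tan(βl) = tan(154°) = -0.489
Z_in = Z_0·(Z_L + jZ_0·tanβl)/(Z_0 + jZ_L·tanβl)
     = 75·(41.5 − j36.7)/(75 − j20.3)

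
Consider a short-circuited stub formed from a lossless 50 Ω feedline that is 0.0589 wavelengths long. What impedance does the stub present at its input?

Z_in ≈ +j19.4 Ω

βl = 2π × 0.0589 = 21.2°
tan(βl) = 0.388
For a short-circuited stub, Z_in = jZ_0·tan(βl)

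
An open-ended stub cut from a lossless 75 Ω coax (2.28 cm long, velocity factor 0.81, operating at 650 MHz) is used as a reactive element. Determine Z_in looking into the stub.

Z_in ≈ −j186 Ω

λ = v/f = 0.81·c / 650 MHz = 0.374 m
βl = 2π·l/λ = 2π × 0.061 = 22°
tan(βl) = 0.403
For an open-ended stub, Z_in = −jZ_0·cot(βl) = −jZ_0/tan(βl)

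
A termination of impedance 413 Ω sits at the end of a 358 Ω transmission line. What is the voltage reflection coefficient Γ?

Γ = (Z_L − Z_0)/(Z_L + Z_0) = (413 − 358)/(413 + 358) = 55/771

Γ = 0.0713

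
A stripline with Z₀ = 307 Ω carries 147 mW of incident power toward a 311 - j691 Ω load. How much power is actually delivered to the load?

P_delivered ≈ 65.3 mW

|Γ| = |(4 − j691)/(618 − j691)| = 0.745
|Γ|² = 0.556
P_refl = |Γ|²·P_inc = 81.7 mW, P_del = (1 − |Γ|²)·P_inc = 65.3 mW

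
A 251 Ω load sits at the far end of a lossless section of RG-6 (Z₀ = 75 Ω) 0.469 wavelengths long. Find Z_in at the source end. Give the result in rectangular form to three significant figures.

Z_in ≈ 182 + j105 Ω

βl = 2π × 0.469 = 169°
tan(βl) = tan(169°) = -0.197
Z_in = Z_0·(Z_L + jZ_0·tanβl)/(Z_0 + jZ_L·tanβl)
     = 75·(251 − j14.8)/(75 − j49.5)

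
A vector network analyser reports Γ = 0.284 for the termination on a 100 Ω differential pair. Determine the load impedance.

Z_L = Z_0·(1 + Γ)/(1 − Γ) = 100·(1.28)/(0.716)

Z_L ≈ 179 Ω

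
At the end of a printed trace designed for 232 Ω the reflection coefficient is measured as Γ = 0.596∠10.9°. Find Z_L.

Z_L ≈ 810 + j283 Ω

Z_L = Z_0·(1 + Γ)/(1 − Γ) = 232·(1.59 + j0.113)/(0.415 − j0.113)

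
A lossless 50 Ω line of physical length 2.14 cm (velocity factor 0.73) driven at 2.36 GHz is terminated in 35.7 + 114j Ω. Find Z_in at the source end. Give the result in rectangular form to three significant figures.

Z_in ≈ 7.02 − j27.3 Ω

λ = v/f = 0.73·c / 2.36 GHz = 0.0928 m
βl = 2π·l/λ = 2π × 0.231 = 83°
tan(βl) = tan(83°) = 8.17
Z_in = Z_0·(Z_L + jZ_0·tanβl)/(Z_0 + jZ_L·tanβl)
     = 50·(35.7 + j522)/(-881 + j292)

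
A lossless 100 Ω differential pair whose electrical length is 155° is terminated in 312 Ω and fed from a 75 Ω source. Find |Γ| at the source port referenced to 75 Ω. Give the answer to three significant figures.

tan(βl) = -0.466
Z_in = Z_0·(Z_L + jZ_0·tanβl)/(Z_0 + jZ_L·tanβl) = 122 + j131 Ω
Γ_s = (Z_in − Z_s)/(Z_in + Z_s) = (46.9 + j131)/(197 + j131), |Γ_s| = 0.588

|Γ| ≈ 0.588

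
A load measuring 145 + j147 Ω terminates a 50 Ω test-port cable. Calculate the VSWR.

VSWR ≈ 6.06

Γ = (Z_L − Z_0)/(Z_L + Z_0) = (95 + j147)/(195 + j147)
|Γ| = 175/244 = 0.717
VSWR = (1 + |Γ|)/(1 − |Γ|) = 1.72/0.283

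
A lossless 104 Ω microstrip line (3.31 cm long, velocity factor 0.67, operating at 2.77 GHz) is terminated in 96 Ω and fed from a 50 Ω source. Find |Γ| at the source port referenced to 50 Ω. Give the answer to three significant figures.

λ = v/f = 0.67·c / 2.77 GHz = 0.0726 m
βl = 2π·l/λ = 2π × 0.456 = 164°
tan(βl) = -0.283
Z_in = Z_0·(Z_L + jZ_0·tanβl)/(Z_0 + jZ_L·tanβl) = 97.1 − j4.07 Ω
Γ_s = (Z_in − Z_s)/(Z_in + Z_s) = (47.1 − j4.07)/(147 − j4.07), |Γ_s| = 0.321

|Γ| ≈ 0.321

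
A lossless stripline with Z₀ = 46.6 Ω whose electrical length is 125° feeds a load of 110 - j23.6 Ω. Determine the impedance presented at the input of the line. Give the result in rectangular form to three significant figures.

tan(βl) = tan(125°) = -1.43
Z_in = Z_0·(Z_L + jZ_0·tanβl)/(Z_0 + jZ_L·tanβl)
     = 46.6·(110 − j90.2)/(12.9 − j157)

Z_in ≈ 29.2 + j30.2 Ω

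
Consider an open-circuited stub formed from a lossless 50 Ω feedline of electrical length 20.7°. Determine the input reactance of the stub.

tan(βl) = 0.378
For an open-circuited stub, Z_in = −jZ_0·cot(βl) = −jZ_0/tan(βl)

X_in ≈ -132 Ω (capacitive)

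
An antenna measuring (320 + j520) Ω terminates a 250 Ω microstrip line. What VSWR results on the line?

Γ = (Z_L − Z_0)/(Z_L + Z_0) = (70 + j520)/(570 + j520)
|Γ| = 525/772 = 0.68
VSWR = (1 + |Γ|)/(1 − |Γ|) = 1.68/0.32

VSWR ≈ 5.25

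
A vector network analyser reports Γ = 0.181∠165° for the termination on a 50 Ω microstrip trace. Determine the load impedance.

Z_L ≈ 35 + j3.39 Ω

Z_L = Z_0·(1 + Γ)/(1 − Γ) = 50·(0.825 + j0.0468)/(1.17 − j0.0468)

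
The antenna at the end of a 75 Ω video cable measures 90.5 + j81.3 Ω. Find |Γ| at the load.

Γ = (Z_L − Z_0)/(Z_L + Z_0) = (15.5 + j81.3)/(165.5 + j81.3)
|Γ| = 82.8/184

|Γ| ≈ 0.449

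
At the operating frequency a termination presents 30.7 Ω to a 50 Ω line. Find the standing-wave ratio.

Γ = (30.7 − 50)/(30.7 + 50) = -0.239
VSWR = (1 + 0.239)/(1 − 0.239)

VSWR ≈ 1.63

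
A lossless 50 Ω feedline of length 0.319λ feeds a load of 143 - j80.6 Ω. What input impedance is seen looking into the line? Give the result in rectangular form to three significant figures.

Z_in ≈ 18.3 + j30.5 Ω

βl = 2π × 0.319 = 115°
tan(βl) = tan(115°) = -2.16
Z_in = Z_0·(Z_L + jZ_0·tanβl)/(Z_0 + jZ_L·tanβl)
     = 50·(143 − j189)/(-124 − j309)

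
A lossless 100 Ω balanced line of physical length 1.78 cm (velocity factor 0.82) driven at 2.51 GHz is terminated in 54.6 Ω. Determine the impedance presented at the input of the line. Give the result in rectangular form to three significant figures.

Z_in ≈ 130 + j63.3 Ω

λ = v/f = 0.82·c / 2.51 GHz = 0.098 m
βl = 2π·l/λ = 2π × 0.182 = 65.4°
tan(βl) = tan(65.4°) = 2.18
Z_in = Z_0·(Z_L + jZ_0·tanβl)/(Z_0 + jZ_L·tanβl)
     = 100·(54.6 + j218)/(100 + j119)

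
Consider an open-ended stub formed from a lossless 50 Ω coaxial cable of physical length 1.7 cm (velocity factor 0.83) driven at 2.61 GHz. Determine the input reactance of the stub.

λ = v/f = 0.83·c / 2.61 GHz = 0.0954 m
βl = 2π·l/λ = 2π × 0.178 = 64.1°
tan(βl) = 2.06
For an open-ended stub, Z_in = −jZ_0·cot(βl) = −jZ_0/tan(βl)

X_in ≈ -24.2 Ω (capacitive)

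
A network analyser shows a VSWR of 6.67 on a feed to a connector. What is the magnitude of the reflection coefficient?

|Γ| = (S − 1)/(S + 1) = (6.67 − 1)/(6.67 + 1) = 5.67/7.67

|Γ| ≈ 0.739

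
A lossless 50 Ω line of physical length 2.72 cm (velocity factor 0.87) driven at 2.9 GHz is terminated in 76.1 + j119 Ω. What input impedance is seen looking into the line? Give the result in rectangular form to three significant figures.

Z_in ≈ 8.74 + j1.4 Ω

λ = v/f = 0.87·c / 2.9 GHz = 0.09 m
βl = 2π·l/λ = 2π × 0.302 = 109°
tan(βl) = tan(109°) = -2.94
Z_in = Z_0·(Z_L + jZ_0·tanβl)/(Z_0 + jZ_L·tanβl)
     = 50·(76.1 − j27.9)/(400 − j224)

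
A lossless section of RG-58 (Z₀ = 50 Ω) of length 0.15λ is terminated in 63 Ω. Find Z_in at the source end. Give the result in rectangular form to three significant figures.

βl = 2π × 0.15 = 54°
tan(βl) = tan(54°) = 1.38
Z_in = Z_0·(Z_L + jZ_0·tanβl)/(Z_0 + jZ_L·tanβl)
     = 50·(63 + j68.8)/(50 + j86.7)

Z_in ≈ 45.5 − j10.1 Ω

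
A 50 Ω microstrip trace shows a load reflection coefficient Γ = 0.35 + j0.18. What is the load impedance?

Z_L ≈ 92.9 + j39.6 Ω

Z_L = Z_0·(1 + Γ)/(1 − Γ) = 50·(1.35 + j0.18)/(0.65 − j0.18)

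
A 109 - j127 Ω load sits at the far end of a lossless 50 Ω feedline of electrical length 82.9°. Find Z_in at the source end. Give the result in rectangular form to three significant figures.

tan(βl) = tan(82.9°) = 8.03
Z_in = Z_0·(Z_L + jZ_0·tanβl)/(Z_0 + jZ_L·tanβl)
     = 50·(109 + j274)/(1070 + j875)

Z_in ≈ 9.34 + j5.19 Ω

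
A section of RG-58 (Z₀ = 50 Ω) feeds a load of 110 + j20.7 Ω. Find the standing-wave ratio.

Γ = (Z_L − Z_0)/(Z_L + Z_0) = (60 + j20.7)/(160 + j20.7)
|Γ| = 63.5/161 = 0.393
VSWR = (1 + |Γ|)/(1 − |Γ|) = 1.39/0.607

VSWR ≈ 2.3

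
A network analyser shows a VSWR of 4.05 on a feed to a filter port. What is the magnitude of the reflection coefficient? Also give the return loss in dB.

|Γ| = (S − 1)/(S + 1) = (4.05 − 1)/(4.05 + 1) = 3.05/5.05
RL = −20·log₁₀|Γ| = −20·log₁₀(0.604)

|Γ| ≈ 0.604; return loss ≈ 4.38 dB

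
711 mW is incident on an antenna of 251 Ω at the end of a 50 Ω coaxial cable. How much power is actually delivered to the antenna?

Γ = (251 − 50)/(251 + 50) = 0.668
|Γ|² = 0.446
P_refl = |Γ|²·P_inc = 317 mW, P_del = (1 − |Γ|²)·P_inc = 394 mW

P_delivered ≈ 394 mW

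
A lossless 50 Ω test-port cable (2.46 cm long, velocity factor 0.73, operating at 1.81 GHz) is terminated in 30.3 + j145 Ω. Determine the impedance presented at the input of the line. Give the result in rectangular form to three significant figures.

λ = v/f = 0.73·c / 1.81 GHz = 0.121 m
βl = 2π·l/λ = 2π × 0.203 = 73.2°
tan(βl) = tan(73.2°) = 3.31
Z_in = Z_0·(Z_L + jZ_0·tanβl)/(Z_0 + jZ_L·tanβl)
     = 50·(30.3 + j311)/(-430 + j100)

Z_in ≈ 4.65 − j35 Ω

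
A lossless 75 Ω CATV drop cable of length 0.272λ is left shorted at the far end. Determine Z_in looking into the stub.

Z_in ≈ −j539 Ω

βl = 2π × 0.272 = 97.9°
tan(βl) = -7.19
For a shorted stub, Z_in = jZ_0·tan(βl)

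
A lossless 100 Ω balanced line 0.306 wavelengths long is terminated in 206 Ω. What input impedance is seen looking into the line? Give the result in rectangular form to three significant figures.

Z_in ≈ 53.4 + j27.2 Ω

βl = 2π × 0.306 = 110°
tan(βl) = tan(110°) = -2.72
Z_in = Z_0·(Z_L + jZ_0·tanβl)/(Z_0 + jZ_L·tanβl)
     = 100·(206 − j272)/(100 − j561)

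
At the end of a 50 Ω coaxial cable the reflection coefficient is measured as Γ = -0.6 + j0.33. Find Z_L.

Z_L ≈ 9.95 + j12.4 Ω

Z_L = Z_0·(1 + Γ)/(1 − Γ) = 50·(0.4 + j0.33)/(1.6 − j0.33)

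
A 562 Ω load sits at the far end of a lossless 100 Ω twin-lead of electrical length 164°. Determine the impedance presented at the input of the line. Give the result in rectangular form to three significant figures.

tan(βl) = tan(164°) = -0.287
Z_in = Z_0·(Z_L + jZ_0·tanβl)/(Z_0 + jZ_L·tanβl)
     = 100·(562 − j28.7)/(100 − j161)

Z_in ≈ 169 + j244 Ω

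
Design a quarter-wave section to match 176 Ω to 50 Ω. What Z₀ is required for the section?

Z_qwt = √(Z_0·R_L) = √(50 × 176) = √8800

Z_qwt ≈ 93.8 Ω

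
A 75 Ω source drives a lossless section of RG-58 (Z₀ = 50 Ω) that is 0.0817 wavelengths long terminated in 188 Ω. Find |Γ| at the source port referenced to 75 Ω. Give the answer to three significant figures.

βl = 2π × 0.0817 = 29.4°
tan(βl) = 0.564
Z_in = Z_0·(Z_L + jZ_0·tanβl)/(Z_0 + jZ_L·tanβl) = 45.1 − j67.4 Ω
Γ_s = (Z_in − Z_s)/(Z_in + Z_s) = (-29.9 − j67.4)/(120 − j67.4), |Γ_s| = 0.535

|Γ| ≈ 0.535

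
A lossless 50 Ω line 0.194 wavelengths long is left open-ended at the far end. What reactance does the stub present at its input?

βl = 2π × 0.194 = 69.8°
tan(βl) = 2.72
For an open-ended stub, Z_in = −jZ_0·cot(βl) = −jZ_0/tan(βl)

X_in ≈ -18.4 Ω (capacitive)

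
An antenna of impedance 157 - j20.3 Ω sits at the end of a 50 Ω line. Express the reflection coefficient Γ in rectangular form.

Γ = (Z_L − Z_0)/(Z_L + Z_0) = (107 − j20.3)/(207 − j20.3)

Γ ≈ 0.522 − j0.0469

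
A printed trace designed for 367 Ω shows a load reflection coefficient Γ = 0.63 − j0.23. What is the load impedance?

Z_L ≈ 1060 − j889 Ω

Z_L = Z_0·(1 + Γ)/(1 − Γ) = 367·(1.63 − j0.23)/(0.37 + j0.23)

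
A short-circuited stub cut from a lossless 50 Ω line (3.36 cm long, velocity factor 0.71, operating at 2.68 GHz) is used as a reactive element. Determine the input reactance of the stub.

X_in ≈ -26.4 Ω (capacitive)

λ = v/f = 0.71·c / 2.68 GHz = 0.0795 m
βl = 2π·l/λ = 2π × 0.423 = 152°
tan(βl) = -0.527
For a short-circuited stub, Z_in = jZ_0·tan(βl)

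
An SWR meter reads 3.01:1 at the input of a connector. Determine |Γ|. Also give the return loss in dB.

|Γ| = (S − 1)/(S + 1) = (3.01 − 1)/(3.01 + 1) = 2.01/4.01
RL = −20·log₁₀|Γ| = −20·log₁₀(0.501)

|Γ| ≈ 0.501; return loss ≈ 6 dB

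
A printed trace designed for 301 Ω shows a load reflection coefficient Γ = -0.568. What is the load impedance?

Z_L = Z_0·(1 + Γ)/(1 − Γ) = 301·(0.432)/(1.57)

Z_L ≈ 82.9 Ω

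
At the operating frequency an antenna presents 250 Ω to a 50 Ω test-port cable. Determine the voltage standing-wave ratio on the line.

For a purely resistive load, VSWR = R_L/Z_0 or Z_0/R_L (whichever > 1) = 250/50

VSWR ≈ 5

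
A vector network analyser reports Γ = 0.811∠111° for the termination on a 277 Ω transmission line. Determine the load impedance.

Z_L = Z_0·(1 + Γ)/(1 − Γ) = 277·(0.709 + j0.757)/(1.29 − j0.757)

Z_L ≈ 42.3 + j187 Ω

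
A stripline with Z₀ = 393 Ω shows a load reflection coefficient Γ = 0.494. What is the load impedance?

Z_L = Z_0·(1 + Γ)/(1 − Γ) = 393·(1.49)/(0.506)

Z_L ≈ 1160 Ω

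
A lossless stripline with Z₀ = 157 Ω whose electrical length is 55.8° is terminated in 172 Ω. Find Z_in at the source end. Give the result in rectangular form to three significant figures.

tan(βl) = tan(55.8°) = 1.47
Z_in = Z_0·(Z_L + jZ_0·tanβl)/(Z_0 + jZ_L·tanβl)
     = 157·(172 + j231)/(157 + j253)

Z_in ≈ 151 − j12.9 Ω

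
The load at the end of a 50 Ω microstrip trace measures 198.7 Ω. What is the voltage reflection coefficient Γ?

Γ = 0.598

Γ = (Z_L − Z_0)/(Z_L + Z_0) = (198.7 − 50)/(198.7 + 50) = 148.7/248.7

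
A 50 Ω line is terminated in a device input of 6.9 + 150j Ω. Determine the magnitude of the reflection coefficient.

Γ = (Z_L − Z_0)/(Z_L + Z_0) = (-43.1 + j150)/(56.9 + j150)
|Γ| = 156/160

|Γ| ≈ 0.973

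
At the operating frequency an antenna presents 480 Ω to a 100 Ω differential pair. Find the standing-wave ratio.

VSWR ≈ 4.8

Γ = (480 − 100)/(480 + 100) = 0.655
VSWR = (1 + 0.655)/(1 − 0.655)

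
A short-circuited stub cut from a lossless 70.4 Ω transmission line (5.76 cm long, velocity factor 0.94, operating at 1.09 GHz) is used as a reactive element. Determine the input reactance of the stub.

λ = v/f = 0.94·c / 1.09 GHz = 0.259 m
βl = 2π·l/λ = 2π × 0.223 = 80.1°
tan(βl) = 5.76
For a short-circuited stub, Z_in = jZ_0·tan(βl)

X_in ≈ 405 Ω (inductive)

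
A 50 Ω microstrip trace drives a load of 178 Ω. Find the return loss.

RL ≈ 5.01 dB

Γ = (178 − 50)/(178 + 50) = 0.561
RL = −20·log₁₀|Γ| = −20·log₁₀(0.561)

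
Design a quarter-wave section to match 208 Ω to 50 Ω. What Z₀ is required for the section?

Z_qwt = √(Z_0·R_L) = √(50 × 208) = √10400

Z_qwt ≈ 102 Ω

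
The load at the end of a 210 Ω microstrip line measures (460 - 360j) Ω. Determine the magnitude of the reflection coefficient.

Γ = (Z_L − Z_0)/(Z_L + Z_0) = (250 − j360)/(670 − j360)
|Γ| = 438/761

|Γ| ≈ 0.576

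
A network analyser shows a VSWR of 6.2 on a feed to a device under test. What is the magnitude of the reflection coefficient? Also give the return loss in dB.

|Γ| = (S − 1)/(S + 1) = (6.2 − 1)/(6.2 + 1) = 5.2/7.2
RL = −20·log₁₀|Γ| = −20·log₁₀(0.722)

|Γ| ≈ 0.722; return loss ≈ 2.83 dB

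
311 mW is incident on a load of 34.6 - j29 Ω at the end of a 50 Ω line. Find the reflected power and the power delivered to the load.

|Γ| = |(-15.4 − j29)/(84.6 − j29)| = 0.367
|Γ|² = 0.135
P_refl = |Γ|²·P_inc = 41.9 mW, P_del = (1 − |Γ|²)·P_inc = 269 mW

P_reflected ≈ 41.9 mW; P_delivered ≈ 269 mW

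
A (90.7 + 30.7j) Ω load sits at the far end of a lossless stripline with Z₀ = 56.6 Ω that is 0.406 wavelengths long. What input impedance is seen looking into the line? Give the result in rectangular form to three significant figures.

βl = 2π × 0.406 = 146°
tan(βl) = tan(146°) = -0.67
Z_in = Z_0·(Z_L + jZ_0·tanβl)/(Z_0 + jZ_L·tanβl)
     = 56.6·(90.7 − j7.25)/(77.2 − j60.8)

Z_in ≈ 43.6 + j29.1 Ω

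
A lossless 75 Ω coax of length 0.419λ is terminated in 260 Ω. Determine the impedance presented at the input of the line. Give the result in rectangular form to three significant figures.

βl = 2π × 0.419 = 151°
tan(βl) = tan(151°) = -0.558
Z_in = Z_0·(Z_L + jZ_0·tanβl)/(Z_0 + jZ_L·tanβl)
     = 75·(260 − j41.8)/(75 − j145)

Z_in ≈ 71.9 + j97.2 Ω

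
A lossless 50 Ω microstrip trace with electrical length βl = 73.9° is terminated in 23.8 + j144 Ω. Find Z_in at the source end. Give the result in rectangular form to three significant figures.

Z_in ≈ 3.71 − j34.7 Ω

tan(βl) = tan(73.9°) = 3.46
Z_in = Z_0·(Z_L + jZ_0·tanβl)/(Z_0 + jZ_L·tanβl)
     = 50·(23.8 + j317)/(-449 + j82.5)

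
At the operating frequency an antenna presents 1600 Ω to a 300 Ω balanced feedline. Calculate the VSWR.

Γ = (1600 − 300)/(1600 + 300) = 0.684
VSWR = (1 + 0.684)/(1 − 0.684)

VSWR ≈ 5.33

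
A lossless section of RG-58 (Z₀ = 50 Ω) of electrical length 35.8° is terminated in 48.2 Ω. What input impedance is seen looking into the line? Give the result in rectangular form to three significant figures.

Z_in ≈ 49.4 + j1.72 Ω

tan(βl) = tan(35.8°) = 0.721
Z_in = Z_0·(Z_L + jZ_0·tanβl)/(Z_0 + jZ_L·tanβl)
     = 50·(48.2 + j36.1)/(50 + j34.8)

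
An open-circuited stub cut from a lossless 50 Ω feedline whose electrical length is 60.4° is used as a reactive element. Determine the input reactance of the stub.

tan(βl) = 1.76
For an open-circuited stub, Z_in = −jZ_0·cot(βl) = −jZ_0/tan(βl)

X_in ≈ -28.4 Ω (capacitive)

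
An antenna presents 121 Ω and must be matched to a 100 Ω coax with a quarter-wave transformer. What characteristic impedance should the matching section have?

Z_qwt = √(Z_0·R_L) = √(100 × 121) = √12100

Z_qwt ≈ 110 Ω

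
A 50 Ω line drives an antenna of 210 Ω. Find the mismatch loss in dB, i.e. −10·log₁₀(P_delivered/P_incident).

mismatch loss ≈ 2.07 dB

Γ = (210 − 50)/(210 + 50) = 0.615
|Γ|² = 0.379, so P_del/P_inc = 1 − |Γ|² = 0.621
ML = −10·log₁₀(1 − |Γ|²)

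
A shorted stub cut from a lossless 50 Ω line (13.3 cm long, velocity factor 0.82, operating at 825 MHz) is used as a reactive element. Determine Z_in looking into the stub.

Z_in ≈ −j17.6 Ω

λ = v/f = 0.82·c / 825 MHz = 0.298 m
βl = 2π·l/λ = 2π × 0.446 = 161°
tan(βl) = -0.353
For a shorted stub, Z_in = jZ_0·tan(βl)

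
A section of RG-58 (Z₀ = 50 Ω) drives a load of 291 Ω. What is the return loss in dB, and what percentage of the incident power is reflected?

RL ≈ 3.01 dB; 49.9% of incident power reflected

Γ = (291 − 50)/(291 + 50) = 0.707
RL = −20·log₁₀(0.707) = 3.01 dB
P_refl/P_inc = |Γ|² = 0.499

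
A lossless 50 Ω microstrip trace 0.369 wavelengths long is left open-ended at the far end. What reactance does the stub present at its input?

βl = 2π × 0.369 = 133°
tan(βl) = -1.08
For an open-ended stub, Z_in = −jZ_0·cot(βl) = −jZ_0/tan(βl)

X_in ≈ 46.4 Ω (inductive)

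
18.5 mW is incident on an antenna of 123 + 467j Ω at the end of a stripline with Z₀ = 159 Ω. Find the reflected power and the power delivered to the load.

P_reflected ≈ 13.6 mW; P_delivered ≈ 4.86 mW

|Γ| = |(-36 + j467)/(282 + j467)| = 0.859
|Γ|² = 0.737
P_refl = |Γ|²·P_inc = 13.6 mW, P_del = (1 − |Γ|²)·P_inc = 4.86 mW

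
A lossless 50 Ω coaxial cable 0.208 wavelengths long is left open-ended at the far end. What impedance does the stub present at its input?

Z_in ≈ −j13.5 Ω

βl = 2π × 0.208 = 74.9°
tan(βl) = 3.7
For an open-ended stub, Z_in = −jZ_0·cot(βl) = −jZ_0/tan(βl)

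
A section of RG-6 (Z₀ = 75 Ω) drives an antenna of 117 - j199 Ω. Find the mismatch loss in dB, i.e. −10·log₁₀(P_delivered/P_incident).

mismatch loss ≈ 3.38 dB

Γ = (42 − j199)/(192 − j199), |Γ| = 0.736
|Γ|² = 0.541, so P_del/P_inc = 1 − |Γ|² = 0.459
ML = −10·log₁₀(1 − |Γ|²)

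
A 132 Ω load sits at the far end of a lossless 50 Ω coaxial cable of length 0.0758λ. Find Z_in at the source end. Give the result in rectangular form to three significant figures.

βl = 2π × 0.0758 = 27.3°
tan(βl) = tan(27.3°) = 0.516
Z_in = Z_0·(Z_L + jZ_0·tanβl)/(Z_0 + jZ_L·tanβl)
     = 50·(132 + j25.8)/(50 + j68.1)

Z_in ≈ 58.5 − j53.9 Ω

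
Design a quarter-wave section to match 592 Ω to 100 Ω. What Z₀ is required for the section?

Z_qwt = √(Z_0·R_L) = √(100 × 592) = √59200

Z_qwt ≈ 243 Ω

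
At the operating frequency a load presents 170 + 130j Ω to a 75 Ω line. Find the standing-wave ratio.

VSWR ≈ 3.77

Γ = (Z_L − Z_0)/(Z_L + Z_0) = (95 + j130)/(245 + j130)
|Γ| = 161/277 = 0.581
VSWR = (1 + |Γ|)/(1 − |Γ|) = 1.58/0.419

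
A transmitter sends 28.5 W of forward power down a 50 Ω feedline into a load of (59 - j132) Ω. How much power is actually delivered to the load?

P_delivered ≈ 11.5 W

|Γ| = |(9 − j132)/(109 − j132)| = 0.773
|Γ|² = 0.597
P_refl = |Γ|²·P_inc = 17 W, P_del = (1 − |Γ|²)·P_inc = 11.5 W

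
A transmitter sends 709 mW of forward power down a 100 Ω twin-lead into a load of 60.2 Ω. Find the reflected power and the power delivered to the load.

Γ = (60.2 − 100)/(60.2 + 100) = -0.248
|Γ|² = 0.0617
P_refl = |Γ|²·P_inc = 43.8 mW, P_del = (1 − |Γ|²)·P_inc = 665 mW

P_reflected ≈ 43.8 mW; P_delivered ≈ 665 mW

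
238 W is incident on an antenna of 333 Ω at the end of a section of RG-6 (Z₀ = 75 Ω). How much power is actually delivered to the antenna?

Γ = (333 − 75)/(333 + 75) = 0.632
|Γ|² = 0.4
P_refl = |Γ|²·P_inc = 95.2 W, P_del = (1 − |Γ|²)·P_inc = 143 W

P_delivered ≈ 143 W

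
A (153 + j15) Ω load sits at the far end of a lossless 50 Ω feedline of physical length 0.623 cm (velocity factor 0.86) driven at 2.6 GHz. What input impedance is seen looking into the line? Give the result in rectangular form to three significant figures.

λ = v/f = 0.86·c / 2.6 GHz = 0.0992 m
βl = 2π·l/λ = 2π × 0.0628 = 22.6°
tan(βl) = tan(22.6°) = 0.416
Z_in = Z_0·(Z_L + jZ_0·tanβl)/(Z_0 + jZ_L·tanβl)
     = 50·(153 + j35.8)/(43.8 + j63.7)

Z_in ≈ 75.2 − j68.5 Ω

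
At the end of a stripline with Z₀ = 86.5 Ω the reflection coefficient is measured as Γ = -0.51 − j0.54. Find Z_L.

Z_L ≈ 15.1 − j36.3 Ω

Z_L = Z_0·(1 + Γ)/(1 − Γ) = 86.5·(0.49 − j0.54)/(1.51 + j0.54)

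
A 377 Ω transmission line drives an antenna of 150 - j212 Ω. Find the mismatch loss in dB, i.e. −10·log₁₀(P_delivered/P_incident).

Γ = (-227 − j212)/(527 − j212), |Γ| = 0.547
|Γ|² = 0.299, so P_del/P_inc = 1 − |Γ|² = 0.701
ML = −10·log₁₀(1 − |Γ|²)

mismatch loss ≈ 1.54 dB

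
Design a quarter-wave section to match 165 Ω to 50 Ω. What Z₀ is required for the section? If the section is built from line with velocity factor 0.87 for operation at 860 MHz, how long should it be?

Z_qwt = √(Z_0·R_L) = √(50 × 165) = √8250
λ = 0.87·c/f = 0.303 m, so l = λ/4 = 0.0759 m

Z_qwt ≈ 90.8 Ω; length ≈ 7.59 cm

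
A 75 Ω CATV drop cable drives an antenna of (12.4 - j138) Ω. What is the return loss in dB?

RL ≈ 0.652 dB

Γ = (-62.6 − j138)/(87.4 − j138), |Γ| = 0.928
RL = −20·log₁₀|Γ| = −20·log₁₀(0.928)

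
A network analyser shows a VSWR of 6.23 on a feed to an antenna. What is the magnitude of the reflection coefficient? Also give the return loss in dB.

|Γ| ≈ 0.723; return loss ≈ 2.81 dB

|Γ| = (S − 1)/(S + 1) = (6.23 − 1)/(6.23 + 1) = 5.23/7.23
RL = −20·log₁₀|Γ| = −20·log₁₀(0.723)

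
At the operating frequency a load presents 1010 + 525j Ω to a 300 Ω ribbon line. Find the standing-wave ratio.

VSWR ≈ 4.34

Γ = (Z_L − Z_0)/(Z_L + Z_0) = (710 + j525)/(1310 + j525)
|Γ| = 883/1410 = 0.626
VSWR = (1 + |Γ|)/(1 − |Γ|) = 1.63/0.374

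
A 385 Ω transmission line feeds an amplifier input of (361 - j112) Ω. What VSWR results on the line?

Γ = (Z_L − Z_0)/(Z_L + Z_0) = (-24 − j112)/(746 − j112)
|Γ| = 115/754 = 0.152
VSWR = (1 + |Γ|)/(1 − |Γ|) = 1.15/0.848

VSWR ≈ 1.36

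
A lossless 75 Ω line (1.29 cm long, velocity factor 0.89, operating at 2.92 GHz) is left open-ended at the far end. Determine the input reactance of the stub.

λ = v/f = 0.89·c / 2.92 GHz = 0.0914 m
βl = 2π·l/λ = 2π × 0.141 = 50.8°
tan(βl) = 1.23
For an open-ended stub, Z_in = −jZ_0·cot(βl) = −jZ_0/tan(βl)

X_in ≈ -61.2 Ω (capacitive)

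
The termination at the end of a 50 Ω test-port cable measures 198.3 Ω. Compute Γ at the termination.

Γ = 0.597

Γ = (Z_L − Z_0)/(Z_L + Z_0) = (198.3 − 50)/(198.3 + 50) = 148.3/248.3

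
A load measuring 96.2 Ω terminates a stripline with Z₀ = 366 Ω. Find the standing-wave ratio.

VSWR ≈ 3.8

Γ = (96.2 − 366)/(96.2 + 366) = -0.584
VSWR = (1 + 0.584)/(1 − 0.584)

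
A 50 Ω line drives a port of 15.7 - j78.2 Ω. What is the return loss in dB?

RL ≈ 1.56 dB

Γ = (-34.3 − j78.2)/(65.7 − j78.2), |Γ| = 0.836
RL = −20·log₁₀|Γ| = −20·log₁₀(0.836)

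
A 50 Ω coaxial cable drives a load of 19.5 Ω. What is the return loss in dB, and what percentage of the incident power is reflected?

RL ≈ 7.15 dB; 19.3% of incident power reflected

Γ = (19.5 − 50)/(19.5 + 50) = -0.439
RL = −20·log₁₀(0.439) = 7.15 dB
P_refl/P_inc = |Γ|² = 0.193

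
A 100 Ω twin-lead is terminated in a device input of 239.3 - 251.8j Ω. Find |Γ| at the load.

|Γ| ≈ 0.681

Γ = (Z_L − Z_0)/(Z_L + Z_0) = (139.3 − j251.8)/(339.3 − j251.8)
|Γ| = 288/423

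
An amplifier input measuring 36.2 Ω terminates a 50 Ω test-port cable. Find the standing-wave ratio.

Γ = (36.2 − 50)/(36.2 + 50) = -0.16
VSWR = (1 + 0.16)/(1 − 0.16)

VSWR ≈ 1.38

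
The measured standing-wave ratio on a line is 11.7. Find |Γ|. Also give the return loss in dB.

|Γ| ≈ 0.843; return loss ≈ 1.49 dB

|Γ| = (S − 1)/(S + 1) = (11.7 − 1)/(11.7 + 1) = 10.7/12.7
RL = −20·log₁₀|Γ| = −20·log₁₀(0.843)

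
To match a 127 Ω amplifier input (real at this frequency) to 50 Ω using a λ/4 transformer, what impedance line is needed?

Z_qwt ≈ 79.7 Ω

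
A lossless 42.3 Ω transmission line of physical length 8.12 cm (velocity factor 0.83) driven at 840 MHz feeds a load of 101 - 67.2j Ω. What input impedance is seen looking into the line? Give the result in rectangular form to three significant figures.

λ = v/f = 0.83·c / 840 MHz = 0.296 m
βl = 2π·l/λ = 2π × 0.274 = 98.6°
tan(βl) = tan(98.6°) = -6.6
Z_in = Z_0·(Z_L + jZ_0·tanβl)/(Z_0 + jZ_L·tanβl)
     = 42.3·(101 − j346)/(-401 − j667)

Z_in ≈ 13.3 + j14.4 Ω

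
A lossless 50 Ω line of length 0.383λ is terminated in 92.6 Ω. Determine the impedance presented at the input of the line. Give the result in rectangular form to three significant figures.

βl = 2π × 0.383 = 138°
tan(βl) = tan(138°) = -0.904
Z_in = Z_0·(Z_L + jZ_0·tanβl)/(Z_0 + jZ_L·tanβl)
     = 50·(92.6 − j45.2)/(50 − j83.7)

Z_in ≈ 44.2 + j28.9 Ω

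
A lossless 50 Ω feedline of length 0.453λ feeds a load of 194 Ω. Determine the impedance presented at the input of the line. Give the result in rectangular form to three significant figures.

βl = 2π × 0.453 = 163°
tan(βl) = tan(163°) = -0.304
Z_in = Z_0·(Z_L + jZ_0·tanβl)/(Z_0 + jZ_L·tanβl)
     = 50·(194 − j15.2)/(50 − j59)

Z_in ≈ 88.6 + j89.3 Ω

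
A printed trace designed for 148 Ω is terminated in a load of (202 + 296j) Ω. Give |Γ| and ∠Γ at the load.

Γ ≈ 0.656 ∠ 39.4°

Γ = (Z_L − Z_0)/(Z_L + Z_0) = (54 + j296)/(350 + j296)
|Γ| = 301/458 = 0.656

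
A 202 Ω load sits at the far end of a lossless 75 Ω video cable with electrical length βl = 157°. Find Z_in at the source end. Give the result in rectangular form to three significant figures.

tan(βl) = tan(157°) = -0.424
Z_in = Z_0·(Z_L + jZ_0·tanβl)/(Z_0 + jZ_L·tanβl)
     = 75·(202 − j31.8)/(75 − j85.7)

Z_in ≈ 103 + j86.3 Ω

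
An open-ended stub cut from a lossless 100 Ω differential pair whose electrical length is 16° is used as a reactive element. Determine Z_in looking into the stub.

Z_in ≈ −j349 Ω

tan(βl) = 0.287
For an open-ended stub, Z_in = −jZ_0·cot(βl) = −jZ_0/tan(βl)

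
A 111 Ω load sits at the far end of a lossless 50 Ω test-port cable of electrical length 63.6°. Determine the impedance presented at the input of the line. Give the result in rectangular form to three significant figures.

tan(βl) = tan(63.6°) = 2.01
Z_in = Z_0·(Z_L + jZ_0·tanβl)/(Z_0 + jZ_L·tanβl)
     = 50·(111 + j101)/(50 + j224)

Z_in ≈ 26.7 − j18.8 Ω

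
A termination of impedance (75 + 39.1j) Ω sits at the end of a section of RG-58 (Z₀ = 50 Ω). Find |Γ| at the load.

|Γ| ≈ 0.354

Γ = (Z_L − Z_0)/(Z_L + Z_0) = (25 + j39.1)/(125 + j39.1)
|Γ| = 46.4/131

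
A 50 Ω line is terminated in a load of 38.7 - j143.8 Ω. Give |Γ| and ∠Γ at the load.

Γ = (Z_L − Z_0)/(Z_L + Z_0) = (-11.3 − j143.8)/(88.7 − j143.8)
|Γ| = 144/169 = 0.854

Γ ≈ 0.854 ∠ -36.2°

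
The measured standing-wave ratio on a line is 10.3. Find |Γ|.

|Γ| ≈ 0.823

|Γ| = (S − 1)/(S + 1) = (10.3 − 1)/(10.3 + 1) = 9.3/11.3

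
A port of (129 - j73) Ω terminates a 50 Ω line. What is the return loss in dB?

RL ≈ 5.09 dB

Γ = (79 − j73)/(179 − j73), |Γ| = 0.556
RL = −20·log₁₀|Γ| = −20·log₁₀(0.556)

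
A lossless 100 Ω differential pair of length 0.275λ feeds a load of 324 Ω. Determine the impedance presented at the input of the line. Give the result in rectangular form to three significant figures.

Z_in ≈ 31.6 + j14.3 Ω

βl = 2π × 0.275 = 99°
tan(βl) = tan(99°) = -6.31
Z_in = Z_0·(Z_L + jZ_0·tanβl)/(Z_0 + jZ_L·tanβl)
     = 100·(324 − j631)/(100 − j2050)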